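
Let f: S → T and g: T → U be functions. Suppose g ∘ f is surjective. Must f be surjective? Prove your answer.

not surjective

No. Take S = {0, 1}, T = {0, 1, 2, 3, 4}, U = {0}, f(a) = 0 for every a ∈ S, and g(b) = 0 for every b ∈ T.
Then g ∘ f is surjective onto {0}, but 4 ∈ T has no preimage under f, so f is not surjective.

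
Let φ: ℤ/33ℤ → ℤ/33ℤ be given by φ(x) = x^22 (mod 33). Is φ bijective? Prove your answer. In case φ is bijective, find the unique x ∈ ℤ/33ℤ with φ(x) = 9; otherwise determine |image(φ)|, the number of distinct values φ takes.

12

φ(4): Repeated squaring mod 33: 4^1 ≡ 4, 4^2 ≡ 4² = 16, 4^4 ≡ 16² = 256 ≡ 25, 4^8 ≡ 25² = 625 ≡ 31, 4^16 ≡ 31² = 961 ≡ 4. Since 22 = 16 + 4 + 2, 4^22 ≡ 4·25·16: 4·25 = 100 ≡ 1, then 1·16 = 16. So 4^22 ≡ 16 (mod 33).
φ(7): Repeated squaring mod 33: 7^1 ≡ 7, 7^2 ≡ 7² = 49 ≡ 16, 7^4 ≡ 16² = 256 ≡ 25, 7^8 ≡ 25² = 625 ≡ 31, 7^16 ≡ 31² = 961 ≡ 4. Since 22 = 16 + 4 + 2, 7^22 ≡ 4·25·16: 4·25 = 100 ≡ 1, then 1·16 = 16. So 7^22 ≡ 16 (mod 33).
So φ(4) = φ(7) = 16 while 4 ≠ 7, therefore φ is not injective, hence not bijective.
Since φ is not bijective, we determine |image(φ)|. Computing x^22 mod 33 for each x (by repeated squaring, reducing mod 33 at every step), the values φ(0), φ(1), …, φ(32) are: 0, 1, 4, 9, 16, 25, 3, 16, 31, 15, 1, 22, 12, 4, 31, 27, 25, 25, 27, 31, 4, 12, 22, 1, 15, 31, 16, 3, 25, 16, 9, 4, 1.
The distinct values are {0, 1, 3, 4, 9, 12, 15, 16, 22, 25, 27, 31}; there are 12 of them.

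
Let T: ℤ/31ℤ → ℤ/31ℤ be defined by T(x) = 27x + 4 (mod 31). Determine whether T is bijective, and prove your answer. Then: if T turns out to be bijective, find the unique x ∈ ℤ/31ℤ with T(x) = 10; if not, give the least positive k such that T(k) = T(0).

Suppose T(x_1) = T(x_2) in ℤ/31ℤ. Then 27x_1 + 4 ≡ 27x_2 + 4 (mod 31), so 27(x_1 − x_2) ≡ 0 (mod 31).
Since gcd(27, 31) = 1, 27 is invertible modulo 31, therefore x_1 − x_2 ≡ 0 (mod 31), i.e. x_1 = x_2.
We now compute 27⁻¹ mod 31 explicitly. Euclid's algorithm: 31 = 1·27 + 4, 27 = 6·4 + 3, 4 = 1·3 + 1; back-substituting gives 1 = 23·27 − 20·31, so 27⁻¹ ≡ 23 (mod 31).
Then y ↦ 23(y − 4) is a two-sided inverse to T, so every y ∈ ℤ/31ℤ has a preimage.
So T is bijective.
Since T is bijective, we compute T⁻¹(10): solve 27x + 4 ≡ 10 (mod 31), i.e. 27x ≡ 6 (mod 31).
Multiplying by 27⁻¹ = 23 gives x ≡ 23·6 = 138 = 4·31 + 14 ≡ 14 (mod 31).
Check: T(14) = 27·14 + 4 = 382 = 12·31 + 10 ≡ 10 (mod 31).

14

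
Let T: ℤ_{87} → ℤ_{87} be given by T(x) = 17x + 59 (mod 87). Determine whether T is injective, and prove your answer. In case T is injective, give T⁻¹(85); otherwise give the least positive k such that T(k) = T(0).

Recall that T is injective when T(u) = T(v) forces u = v.
Suppose T(u) = T(v) in ℤ_{87}. Then 17u + 59 ≡ 17v + 59 (mod 87), so 17(u − v) ≡ 0 (mod 87).
Since gcd(17, 87) = 1, 17 is invertible modulo 87, hence u − v ≡ 0 (mod 87), i.e. u = v.
So T is injective.
We now compute 17⁻¹ mod 87 explicitly. Euclid's algorithm: 87 = 5·17 + 2, 17 = 8·2 + 1; back-substituting gives 1 = 41·17 − 8·87, so 17⁻¹ ≡ 41 (mod 87).
Since T is injective, we compute T⁻¹(85): solve 17x + 59 ≡ 85 (mod 87), i.e. 17x ≡ 26 (mod 87).
Multiplying by 17⁻¹ = 41 gives x ≡ 41·26 = 1066 = 12·87 + 22 ≡ 22 (mod 87).
Check: T(22) = 17·22 + 59 = 433 = 4·87 + 85 ≡ 85 (mod 87).

22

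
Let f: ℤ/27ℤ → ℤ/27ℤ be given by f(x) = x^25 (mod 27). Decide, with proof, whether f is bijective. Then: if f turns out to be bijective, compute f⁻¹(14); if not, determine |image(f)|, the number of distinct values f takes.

19

f(0) = 0^25 = 0.
f(3): Repeated squaring mod 27: 3^1 ≡ 3, 3^2 ≡ 3² = 9, 3^4 ≡ 9² = 81 ≡ 0, 3^8 ≡ 0² = 0, 3^16 ≡ 0² = 0. Since 25 = 16 + 8 + 1, 3^25 ≡ 0·0·3: 0·0 = 0, then 0·3 = 0. So 3^25 ≡ 0 (mod 27).
So f(0) = f(3) = 0 while 0 ≠ 3, thus f is not injective, hence not bijective.
Since f is not bijective, we determine |image(f)|. Computing x^25 mod 27 for each x (by repeated squaring, reducing mod 27 at every step), the values f(0), f(1), …, f(26) are: 0, 1, 20, 0, 22, 14, 0, 16, 8, 0, 10, 2, 0, 4, 23, 0, 25, 17, 0, 19, 11, 0, 13, 5, 0, 7, 26.
The distinct values are {0, 1, 2, 4, 5, 7, 8, 10, 11, 13, 14, 16, 17, 19, 20, 22, 23, 25, 26}; there are 19 of them.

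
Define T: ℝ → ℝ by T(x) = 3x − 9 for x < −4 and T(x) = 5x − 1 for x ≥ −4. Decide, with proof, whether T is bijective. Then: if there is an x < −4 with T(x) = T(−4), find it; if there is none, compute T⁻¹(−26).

Both pieces are strictly increasing (slopes 3 and 5), so each is injective on its own interval.
The left piece maps (−∞, −4) onto (−∞, −21); the right piece maps [−4, ∞) onto [−21, ∞).
Since −21 = −21, the images partition ℝ: T is injective and surjective, hence bijective.
Because the two images are disjoint, no x < −4 has T(x) = T(−4), so we compute T⁻¹(−26): −26 lies in (−∞, −21), so solve 3x − 9 = −26: x = (−26 + 9)/3 = −17/3.

-17/3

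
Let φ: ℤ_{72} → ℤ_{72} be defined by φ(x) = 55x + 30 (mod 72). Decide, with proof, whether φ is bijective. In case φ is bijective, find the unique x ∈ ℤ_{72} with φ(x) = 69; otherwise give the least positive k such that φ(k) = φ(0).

If φ(a) = φ(b), then 55a ≡ 55b (mod 72). Because gcd(55, 72) = 1, we may cancel 55 to get a ≡ b (mod 72).
We now compute 55⁻¹ mod 72 explicitly. Euclid's algorithm: 72 = 1·55 + 17, 55 = 3·17 + 4, 17 = 4·4 + 1; back-substituting gives 1 = 55·55 − 42·72, so 55⁻¹ ≡ 55 (mod 72).
Then y ↦ 55(y − 30) is a two-sided inverse to φ, so every y ∈ ℤ_{72} has a preimage.
Thus φ is bijective.
Since φ is bijective, we compute φ⁻¹(69): solve 55x + 30 ≡ 69 (mod 72), i.e. 55x ≡ 39 (mod 72).
Multiplying by 55⁻¹ = 55 gives x ≡ 55·39 = 2145 = 29·72 + 57 ≡ 57 (mod 72).
Check: φ(57) = 55·57 + 30 = 3165 = 43·72 + 69 ≡ 69 (mod 72).

57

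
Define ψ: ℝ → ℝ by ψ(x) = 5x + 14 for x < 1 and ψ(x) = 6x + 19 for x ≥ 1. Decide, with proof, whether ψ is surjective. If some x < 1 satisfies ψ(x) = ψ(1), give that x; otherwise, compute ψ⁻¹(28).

Both pieces are strictly increasing (slopes 5 and 6), so each is injective on its own interval.
The left piece maps (−∞, 1) onto (−∞, 19); the right piece maps [1, ∞) onto [25, ∞).
The union (−∞, 19) ∪ [25, ∞) omits the interval between 19 and 25; in particular 19 has no preimage. So ψ is not surjective.
Because the two images are disjoint, no x < 1 has ψ(x) = ψ(1), so we compute ψ⁻¹(28): 28 lies in [25, ∞), so solve 6x + 19 = 28: x = (28 − 19)/6 = 3/2.

3/2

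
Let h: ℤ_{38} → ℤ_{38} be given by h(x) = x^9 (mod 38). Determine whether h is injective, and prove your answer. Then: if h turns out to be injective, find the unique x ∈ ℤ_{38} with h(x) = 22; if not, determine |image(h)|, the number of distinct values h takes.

6

h(1) = 1^9 = 1.
h(5): Repeated squaring mod 38: 5^1 ≡ 5, 5^2 ≡ 5² = 25, 5^4 ≡ 25² = 625 ≡ 17, 5^8 ≡ 17² = 289 ≡ 23. Since 9 = 8 + 1, 5^9 ≡ 23·5: 23·5 = 115 ≡ 1. So 5^9 ≡ 1 (mod 38).
So h(1) = h(5) = 1 while 1 ≠ 5, hence h is not injective.
Since h is not injective, we determine |image(h)|. Computing x^9 mod 38 for each x (by repeated squaring, reducing mod 38 at every step), the values h(0), h(1), …, h(37) are: 0, 1, 18, 37, 20, 1, 20, 1, 18, 1, 18, 1, 18, 37, 18, 37, 20, 1, 18, 19, 20, 37, 18, 1, 20, 1, 20, 37, 20, 37, 20, 37, 18, 37, 18, 1, 20, 37.
The distinct values are {0, 1, 18, 19, 20, 37}; there are 6 of them.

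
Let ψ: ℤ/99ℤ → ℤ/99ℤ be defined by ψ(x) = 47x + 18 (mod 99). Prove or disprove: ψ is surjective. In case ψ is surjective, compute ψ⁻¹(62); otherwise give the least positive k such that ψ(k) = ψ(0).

Since gcd(47, 99) = 1, 47 is invertible modulo 99. Euclid's algorithm: 99 = 2·47 + 5, 47 = 9·5 + 2, 5 = 2·2 + 1; back-substituting gives 1 = 59·47 − 28·99, so 47⁻¹ ≡ 59 (mod 99).
Then y ↦ 59(y − 18) is a two-sided inverse to ψ, so every y ∈ ℤ/99ℤ has a preimage.
Therefore ψ is surjective.
Since ψ is surjective, we find ψ⁻¹(62): we need 47x ≡ 62 − 18 ≡ 44 (mod 99). Using 47⁻¹ = 59: x ≡ 59·44 = 2596 = 26·99 + 22, so x = 22.
Check: ψ(22) = 47·22 + 18 = 1052 = 10·99 + 62 ≡ 62 (mod 99).

22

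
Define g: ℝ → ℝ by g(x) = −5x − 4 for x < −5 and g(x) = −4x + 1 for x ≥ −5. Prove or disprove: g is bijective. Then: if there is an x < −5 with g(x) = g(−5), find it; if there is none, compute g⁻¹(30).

Both pieces are strictly decreasing (slopes −5 and −4), so each is injective on its own interval.
The left piece maps (−∞, −5) onto (21, ∞); the right piece maps [−5, ∞) onto (−∞, 21].
Since 21 = 21, the images partition ℝ: g is injective and surjective, hence bijective.
Because the two images are disjoint, no x < −5 has g(x) = g(−5), so we compute g⁻¹(30): 30 lies in (21, ∞), so solve −5x − 4 = 30: x = (30 + 4)/(−5) = −34/5.

-34/5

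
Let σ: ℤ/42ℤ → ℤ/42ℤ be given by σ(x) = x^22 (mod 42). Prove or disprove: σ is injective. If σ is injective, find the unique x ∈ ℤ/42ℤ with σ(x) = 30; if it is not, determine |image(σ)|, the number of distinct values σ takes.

16

σ(4): Repeated squaring mod 42: 4^1 ≡ 4, 4^2 ≡ 4² = 16, 4^4 ≡ 16² = 256 ≡ 4, 4^8 ≡ 4² = 16, 4^16 ≡ 16² = 256 ≡ 4. Since 22 = 16 + 4 + 2, 4^22 ≡ 4·4·16: 4·4 = 16, then 16·16 = 256 ≡ 4. So 4^22 ≡ 4 (mod 42).
σ(10): Repeated squaring mod 42: 10^1 ≡ 10, 10^2 ≡ 10² = 100 ≡ 16, 10^4 ≡ 16² = 256 ≡ 4, 10^8 ≡ 4² = 16, 10^16 ≡ 16² = 256 ≡ 4. Since 22 = 16 + 4 + 2, 10^22 ≡ 4·4·16: 4·4 = 16, then 16·16 = 256 ≡ 4. So 10^22 ≡ 4 (mod 42).
So σ(4) = σ(10) = 4 while 4 ≠ 10, therefore σ is not injective.
Since σ is not injective, we determine |image(σ)|. Computing x^22 mod 42 for each x (by repeated squaring, reducing mod 42 at every step), the values σ(0), σ(1), …, σ(41) are: 0, 1, 16, 39, 4, 37, 36, 7, 22, 9, 4, 25, 30, 1, 28, 15, 16, 25, 18, 37, 22, 21, 22, 37, 18, 25, 16, 15, 28, 1, 30, 25, 4, 9, 22, 7, 36, 37, 4, 39, 16, 1.
The distinct values are {0, 1, 4, 7, 9, 15, 16, 18, 21, 22, 25, 28, 30, 36, 37, 39}; there are 16 of them.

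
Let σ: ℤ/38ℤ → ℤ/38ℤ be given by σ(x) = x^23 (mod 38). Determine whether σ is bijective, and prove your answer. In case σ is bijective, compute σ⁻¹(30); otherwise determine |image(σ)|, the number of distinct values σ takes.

26

Computing x^23 mod 38 for each x (by repeated squaring, reducing mod 38 at every step), the values σ(0), σ(1), …, σ(37) are: 0, 1, 32, 15, 36, 9, 24, 11, 12, 35, 22, 7, 8, 33, 10, 21, 4, 25, 18, 19, 20, 13, 34, 17, 28, 5, 30, 31, 16, 3, 26, 27, 14, 29, 2, 23, 6, 37.
Every element of ℤ/38ℤ appears exactly once in this list, so σ is a bijection, and in particular bijective.
Since σ is bijective, we read off the preimage of 30 from the same table: σ(26) = 30, so σ⁻¹(30) = 26.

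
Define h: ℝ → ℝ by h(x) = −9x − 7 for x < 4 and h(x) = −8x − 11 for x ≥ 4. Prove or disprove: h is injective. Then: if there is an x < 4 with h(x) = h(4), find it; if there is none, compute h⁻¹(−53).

Both pieces are strictly decreasing (slopes −9 and −8), so each is injective on its own interval.
The left piece maps (−∞, 4) onto (−43, ∞); the right piece maps [4, ∞) onto (−∞, −43].
These images are disjoint, so no value is attained by both pieces. Hence h is injective.
Because the two images are disjoint, no x < 4 has h(x) = h(4), so we compute h⁻¹(−53): −53 lies in (−∞, −43], so solve −8x − 11 = −53: x = (−53 + 11)/(−8) = 21/4.

21/4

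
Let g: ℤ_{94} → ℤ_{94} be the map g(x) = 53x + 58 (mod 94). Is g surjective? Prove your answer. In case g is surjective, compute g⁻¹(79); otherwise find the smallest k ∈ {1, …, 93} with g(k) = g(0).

27

Recall that surjectivity means every element of the codomain has a preimage under g.
Since gcd(53, 94) = 1, 53 is invertible modulo 94. Euclid's algorithm: 94 = 1·53 + 41, 53 = 1·41 + 12, 41 = 3·12 + 5, 12 = 2·5 + 2, 5 = 2·2 + 1; back-substituting gives 1 = 55·53 − 31·94, so 53⁻¹ ≡ 55 (mod 94).
Then y ↦ 55(y − 58) is a two-sided inverse to g, so every y ∈ ℤ_{94} has a preimage.
Thus g is surjective.
Since g is surjective, we compute g⁻¹(79): solve 53x + 58 ≡ 79 (mod 94), i.e. 53x ≡ 21 (mod 94).
Multiplying by 53⁻¹ = 55 gives x ≡ 55·21 = 1155 = 12·94 + 27 ≡ 27 (mod 94).
Check: g(27) = 53·27 + 58 = 1489 = 15·94 + 79 ≡ 79 (mod 94).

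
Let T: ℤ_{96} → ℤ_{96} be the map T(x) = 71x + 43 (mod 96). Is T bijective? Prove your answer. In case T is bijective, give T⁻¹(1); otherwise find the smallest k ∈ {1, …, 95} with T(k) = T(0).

Recall that injectivity means: for all a, b in the domain, T(a) = T(b) implies a = b.
If T(a) = T(b), then 71a ≡ 71b (mod 96). Because gcd(71, 96) = 1, we may cancel 71 to get a ≡ b (mod 96).
We now compute 71⁻¹ mod 96 explicitly. Euclid's algorithm: 96 = 1·71 + 25, 71 = 2·25 + 21, 25 = 1·21 + 4, 21 = 5·4 + 1; back-substituting gives 1 = 23·71 − 17·96, so 71⁻¹ ≡ 23 (mod 96).
Then y ↦ 23(y − 43) is a two-sided inverse to T, so every y ∈ ℤ_{96} has a preimage.
Thus T is bijective.
Since T is bijective, we find T⁻¹(1): we need 71x ≡ 1 − 43 ≡ 54 (mod 96). Using 71⁻¹ = 23: x ≡ 23·54 = 1242 = 12·96 + 90, so x = 90.
Check: T(90) = 71·90 + 43 = 6433 = 67·96 + 1 ≡ 1 (mod 96).

90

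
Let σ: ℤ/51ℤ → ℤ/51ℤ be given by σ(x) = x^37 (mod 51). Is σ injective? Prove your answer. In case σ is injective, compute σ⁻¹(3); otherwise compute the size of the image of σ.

Computing x^37 mod 51 for each x (by repeated squaring, reducing mod 51 at every step), the values σ(0), σ(1), …, σ(50) are: 0, 1, 32, 39, 4, 14, 24, 28, 26, 42, 40, 44, 3, 13, 29, 36, 16, 17, 18, 49, 5, 21, 31, 41, 45, 43, 8, 6, 10, 20, 30, 46, 2, 33, 34, 35, 15, 22, 38, 48, 7, 11, 9, 25, 23, 27, 37, 47, 12, 19, 50.
Every element of ℤ/51ℤ appears exactly once in this list, so σ is a bijection, and in particular injective.
Since σ is injective, we read off the preimage of 3 from the same table: σ(12) = 3, so σ⁻¹(3) = 12.

12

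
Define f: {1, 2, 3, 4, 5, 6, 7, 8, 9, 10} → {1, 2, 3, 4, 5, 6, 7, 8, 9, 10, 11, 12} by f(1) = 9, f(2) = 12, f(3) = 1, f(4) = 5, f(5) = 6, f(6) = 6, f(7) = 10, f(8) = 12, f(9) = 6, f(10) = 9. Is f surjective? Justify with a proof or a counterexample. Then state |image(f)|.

No element maps to 2, so f is not surjective.
The image of f is {1, 5, 6, 9, 10, 12}, which has 6 elements.

6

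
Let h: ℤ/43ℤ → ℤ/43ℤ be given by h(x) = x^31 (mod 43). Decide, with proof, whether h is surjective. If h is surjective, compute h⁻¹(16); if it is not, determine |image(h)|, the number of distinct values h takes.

Since 43 is prime, the nonzero elements of ℤ/43ℤ form a cyclic group of order 42.
As gcd(31, 42) = 1, raising to the 31st power is a bijection on this group: if s^31 ≡ t^31 then (st^{−1})^31 = 1, and the only element of order dividing gcd(31, 42) = 1 is 1, so s = t.
With h(0) = 0 this makes h injective on all of ℤ/43ℤ, hence bijective (finite equal-size domain and codomain). In particular h is surjective.
Since h is surjective, we find the preimage of 16. The inverse of x ↦ x^31 on (ℤ/43ℤ)^× is x ↦ x^19, because 31·19 = 589 = 14·42 + 1 ≡ 1 (mod 42) and x^{42} = 1 for x ≠ 0 (Fermat). So h⁻¹(16) = 16^19 mod 43.
Repeated squaring mod 43: 16^1 ≡ 16, 16^2 ≡ 16² = 256 ≡ 41, 16^4 ≡ 41² = 1681 ≡ 4, 16^8 ≡ 4² = 16, 16^16 ≡ 16² = 256 ≡ 41. Since 19 = 16 + 2 + 1, 16^19 ≡ 41·41·16: 41·41 = 1681 ≡ 4, then 4·16 = 64 ≡ 21. So 16^19 ≡ 21 (mod 43).
Hence h⁻¹(16) = 21.

21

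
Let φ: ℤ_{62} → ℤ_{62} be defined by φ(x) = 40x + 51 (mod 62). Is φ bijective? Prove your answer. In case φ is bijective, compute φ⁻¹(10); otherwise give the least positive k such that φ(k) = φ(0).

31

We have gcd(40, 62) = 2 > 1. Taking a = 0 and b = 31: φ(0) = 51 and φ(31) = 40·31 + 51 = 1291 ≡ 51 (mod 62).
So φ(0) = φ(31) while 0 ≠ 31, hence φ is not injective, hence not bijective.
Since φ is not bijective, we find the least positive k with φ(k) = φ(0): this means 40k ≡ 0 (mod 62), i.e. 62 ∣ 40k. Since gcd(40, 62) = 2, dividing through by 2 this holds exactly when 31 ∣ 20k, and as gcd(20, 31) = 1, exactly when 31 ∣ k.
The smallest positive such k is 31.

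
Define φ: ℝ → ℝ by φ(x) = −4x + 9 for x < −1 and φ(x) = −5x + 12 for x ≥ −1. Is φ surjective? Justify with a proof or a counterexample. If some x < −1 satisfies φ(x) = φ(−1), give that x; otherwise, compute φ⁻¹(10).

-2

Both pieces are strictly decreasing (slopes −4 and −5), so each is injective on its own interval.
The left piece maps (−∞, −1) onto (13, ∞); the right piece maps [−1, ∞) onto (−∞, 17].
The union (13, ∞) ∪ (−∞, 17] covers ℝ, so φ is surjective.
For the follow-up: the images overlap, so an x < −1 with φ(x) = φ(−1) exists. φ(−1) = 17; solving −4x + 9 = 17 for x < −1 gives x = (17 − 9)/(−4) = −2.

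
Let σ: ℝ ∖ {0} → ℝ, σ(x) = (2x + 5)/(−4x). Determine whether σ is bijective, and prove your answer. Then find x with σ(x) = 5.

If σ(x) = −1/2, cross-multiplying gives −4(2x + 5) = 2(−4x), which simplifies to −20 = 0 — false.  So −1/2 has no preimage and σ is not surjective.
Hence σ is not bijective.
Solving σ(x) = 5: cross-multiplying gives 2x + 5 = 5(−4x), which rearranges to 22x = −5, so x = −5/22.

-5/22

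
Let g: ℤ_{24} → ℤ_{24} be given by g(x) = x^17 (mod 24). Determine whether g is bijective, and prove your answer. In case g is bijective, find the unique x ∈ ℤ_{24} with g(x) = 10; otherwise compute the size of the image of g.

15

g(0) = 0^17 = 0.
g(6): Repeated squaring mod 24: 6^1 ≡ 6, 6^2 ≡ 6² = 36 ≡ 12, 6^4 ≡ 12² = 144 ≡ 0, 6^8 ≡ 0² = 0, 6^16 ≡ 0² = 0. Since 17 = 16 + 1, 6^17 ≡ 0·6: 0·6 = 0. So 6^17 ≡ 0 (mod 24).
So g(0) = g(6) = 0 while 0 ≠ 6, therefore g is not injective, hence not bijective.
Since g is not bijective, we determine |image(g)|. Computing x^17 mod 24 for each x (by repeated squaring, reducing mod 24 at every step), the values g(0), g(1), …, g(23) are: 0, 1, 8, 3, 16, 5, 0, 7, 8, 9, 16, 11, 0, 13, 8, 15, 16, 17, 0, 19, 8, 21, 16, 23.
The distinct values are {0, 1, 3, 5, 7, 8, 9, 11, 13, 15, 16, 17, 19, 21, 23}; there are 15 of them.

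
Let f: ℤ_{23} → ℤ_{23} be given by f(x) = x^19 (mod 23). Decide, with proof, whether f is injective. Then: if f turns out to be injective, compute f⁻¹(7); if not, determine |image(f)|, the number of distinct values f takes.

Since 23 is prime, the nonzero elements of ℤ_{23} form a cyclic group of order 22.
As gcd(19, 22) = 1, raising to the 19th power is a bijection on this group: if s^19 ≡ t^19 then (st^{−1})^19 = 1, and the only element of order dividing gcd(19, 22) = 1 is 1, so s = t.
With f(0) = 0 this makes f injective on all of ℤ_{23}, hence bijective (finite equal-size domain and codomain). In particular f is injective.
Since f is injective, we find the preimage of 7. The inverse of x ↦ x^19 on (ℤ_{23})^× is x ↦ x^7, because 19·7 = 133 = 6·22 + 1 ≡ 1 (mod 22) and x^{22} = 1 for x ≠ 0 (Fermat). So f⁻¹(7) = 7^7 mod 23.
Repeated squaring mod 23: 7^1 ≡ 7, 7^2 ≡ 7² = 49 ≡ 3, 7^4 ≡ 3² = 9. Since 7 = 4 + 2 + 1, 7^7 ≡ 9·3·7: 9·3 = 27 ≡ 4, then 4·7 = 28 ≡ 5. So 7^7 ≡ 5 (mod 23).
Hence f⁻¹(7) = 5.

5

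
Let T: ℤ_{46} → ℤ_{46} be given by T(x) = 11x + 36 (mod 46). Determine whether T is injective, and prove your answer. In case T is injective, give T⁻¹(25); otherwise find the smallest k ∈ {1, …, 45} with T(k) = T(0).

45

Recall: injectivity means: for all s, t in the domain, T(s) = T(t) implies s = t.
Suppose T(s) = T(t) in ℤ_{46}. Then 11s + 36 ≡ 11t + 36 (mod 46), therefore 11(s − t) ≡ 0 (mod 46).
Since gcd(11, 46) = 1, 11 is invertible modulo 46, hence s − t ≡ 0 (mod 46), i.e. s = t.
Thus T is injective.
We now compute 11⁻¹ mod 46 explicitly. Euclid's algorithm: 46 = 4·11 + 2, 11 = 5·2 + 1; back-substituting gives 1 = 21·11 − 5·46, so 11⁻¹ ≡ 21 (mod 46).
Since T is injective, we find T⁻¹(25): we need 11x ≡ 25 − 36 ≡ 35 (mod 46). Using 11⁻¹ = 21: x ≡ 21·35 = 735 = 15·46 + 45, so x = 45.
Check: T(45) = 11·45 + 36 = 531 = 11·46 + 25 ≡ 25 (mod 46).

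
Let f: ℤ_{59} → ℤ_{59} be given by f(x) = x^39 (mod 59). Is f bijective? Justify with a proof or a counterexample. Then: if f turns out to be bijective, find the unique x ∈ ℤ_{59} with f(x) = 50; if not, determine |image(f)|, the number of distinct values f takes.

38

Since 59 is prime, the nonzero elements of ℤ_{59} form a cyclic group of order 58.
As gcd(39, 58) = 1, raising to the 39th power is a bijection on this group: if s^39 ≡ t^39 then (st^{−1})^39 = 1, and the only element of order dividing gcd(39, 58) = 1 is 1, so s = t.
With f(0) = 0 this makes f injective on all of ℤ_{59}, hence bijective (finite equal-size domain and codomain). In particular f is bijective.
Since f is bijective, we find the preimage of 50. The inverse of x ↦ x^39 on (ℤ_{59})^× is x ↦ x^3, because 39·3 = 117 = 2·58 + 1 ≡ 1 (mod 58) and x^{58} = 1 for x ≠ 0 (Fermat). So f⁻¹(50) = 50^3 mod 59.
Repeated squaring mod 59: 50^1 ≡ 50, 50^2 ≡ 50² = 2500 ≡ 22. Since 3 = 2 + 1, 50^3 ≡ 22·50: 22·50 = 1100 ≡ 38. So 50^3 ≡ 38 (mod 59).
Hence f⁻¹(50) = 38.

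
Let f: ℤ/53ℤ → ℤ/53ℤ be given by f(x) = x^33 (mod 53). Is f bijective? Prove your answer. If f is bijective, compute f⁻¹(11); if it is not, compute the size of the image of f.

38

Since 53 is prime, the nonzero elements of ℤ/53ℤ form a cyclic group of order 52.
As gcd(33, 52) = 1, raising to the 33rd power is a bijection on this group: if s^33 ≡ t^33 then (st^{−1})^33 = 1, and the only element of order dividing gcd(33, 52) = 1 is 1, so s = t.
With f(0) = 0 this makes f injective on all of ℤ/53ℤ, hence bijective (finite equal-size domain and codomain). In particular f is bijective.
Since f is bijective, we find the preimage of 11. The inverse of x ↦ x^33 on (ℤ/53ℤ)^× is x ↦ x^41, because 33·41 = 1353 = 26·52 + 1 ≡ 1 (mod 52) and x^{52} = 1 for x ≠ 0 (Fermat). So f⁻¹(11) = 11^41 mod 53.
Repeated squaring mod 53: 11^1 ≡ 11, 11^2 ≡ 11² = 121 ≡ 15, 11^4 ≡ 15² = 225 ≡ 13, 11^8 ≡ 13² = 169 ≡ 10, 11^16 ≡ 10² = 100 ≡ 47, 11^32 ≡ 47² = 2209 ≡ 36. Since 41 = 32 + 8 + 1, 11^41 ≡ 36·10·11: 36·10 = 360 ≡ 42, then 42·11 = 462 ≡ 38. So 11^41 ≡ 38 (mod 53).
Hence f⁻¹(11) = 38.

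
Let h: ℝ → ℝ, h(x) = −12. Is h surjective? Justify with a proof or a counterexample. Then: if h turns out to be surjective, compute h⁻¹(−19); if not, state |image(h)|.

By definition, h is surjective if every y in the codomain equals h(x) for some x in the domain.
h(x) = −12 for all x, so −11 has no preimage and h is not surjective.
Since h is not surjective, we state |image(h)|: the image of h is {−12}, which has 1 element.

1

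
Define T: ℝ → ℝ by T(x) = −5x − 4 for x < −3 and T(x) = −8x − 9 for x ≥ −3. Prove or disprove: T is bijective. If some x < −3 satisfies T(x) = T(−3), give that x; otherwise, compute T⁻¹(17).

Both pieces are strictly decreasing (slopes −5 and −8), so each is injective on its own interval.
The left piece maps (−∞, −3) onto (11, ∞); the right piece maps [−3, ∞) onto (−∞, 15].
These images overlap. In particular T(−3) = 15 (right piece), and solving −5x − 4 = 15 on the left piece gives x = −19/5 < −3.
So T(−19/5) = T(−3) with −19/5 ≠ −3, and T is not injective, hence not bijective. This x = −19/5 is the requested value below −3.

-19/5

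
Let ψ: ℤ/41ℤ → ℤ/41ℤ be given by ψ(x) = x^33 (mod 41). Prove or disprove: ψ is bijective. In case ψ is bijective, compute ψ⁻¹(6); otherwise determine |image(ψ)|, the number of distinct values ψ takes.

26

Since 41 is prime, the nonzero elements of ℤ/41ℤ form a cyclic group of order 40.
As gcd(33, 40) = 1, raising to the 33rd power is a bijection on this group: if x_1^33 ≡ x_2^33 then (x_1x_2^{−1})^33 = 1, and the only element of order dividing gcd(33, 40) = 1 is 1, so x_1 = x_2.
With ψ(0) = 0 this makes ψ injective on all of ℤ/41ℤ, hence bijective (finite equal-size domain and codomain). In particular ψ is bijective.
Since ψ is bijective, we find the preimage of 6. The inverse of x ↦ x^33 on (ℤ/41ℤ)^× is x ↦ x^17, because 33·17 = 561 = 14·40 + 1 ≡ 1 (mod 40) and x^{40} = 1 for x ≠ 0 (Fermat). So ψ⁻¹(6) = 6^17 mod 41.
Repeated squaring mod 41: 6^1 ≡ 6, 6^2 ≡ 6² = 36, 6^4 ≡ 36² = 1296 ≡ 25, 6^8 ≡ 25² = 625 ≡ 10, 6^16 ≡ 10² = 100 ≡ 18. Since 17 = 16 + 1, 6^17 ≡ 18·6: 18·6 = 108 ≡ 26. So 6^17 ≡ 26 (mod 41).
Hence ψ⁻¹(6) = 26.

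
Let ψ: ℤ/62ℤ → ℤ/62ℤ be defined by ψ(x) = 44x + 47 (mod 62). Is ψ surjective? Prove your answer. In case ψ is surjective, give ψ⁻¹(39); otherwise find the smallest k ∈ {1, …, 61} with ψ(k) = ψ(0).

31

Since gcd(44, 62) = 2, we have 44x ≡ 0 (mod 2) for all x, so ψ(x) ≡ 1 (mod 2).
But 0 ≢ 1 (mod 2), so 0 ∈ ℤ/62ℤ has no preimage. Thus ψ is not surjective.
Since ψ is not surjective, we find the least positive k with ψ(k) = ψ(0): this means 44k ≡ 0 (mod 62), i.e. 62 ∣ 44k. Since gcd(44, 62) = 2, dividing through by 2 this holds exactly when 31 ∣ 22k, and as gcd(22, 31) = 1, exactly when 31 ∣ k.
The smallest positive such k is 31.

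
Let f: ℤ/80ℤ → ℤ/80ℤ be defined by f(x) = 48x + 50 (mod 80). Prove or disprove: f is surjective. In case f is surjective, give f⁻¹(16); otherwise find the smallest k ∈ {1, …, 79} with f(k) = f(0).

5

Since gcd(48, 80) = 16, we have 48x ≡ 0 (mod 16) for all x, so f(x) ≡ 2 (mod 16).
But 0 ≢ 2 (mod 16), so 0 ∈ ℤ/80ℤ has no preimage. Therefore f is not surjective.
Since f is not surjective, we find the least positive k with f(k) = f(0): this means 48k ≡ 0 (mod 80), i.e. 80 ∣ 48k. Since gcd(48, 80) = 16, dividing through by 16 this holds exactly when 5 ∣ 3k, and as gcd(3, 5) = 1, exactly when 5 ∣ k.
The smallest positive such k is 5.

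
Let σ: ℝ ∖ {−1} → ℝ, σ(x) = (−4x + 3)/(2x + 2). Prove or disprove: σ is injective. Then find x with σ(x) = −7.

-17/10

Suppose σ(a) = σ(b). Cross-multiplying: (−4a + 3)(2b + 2) = (−4b + 3)(2a + 2).
Expanding both sides and cancelling the symmetric terms leaves −14·(a − b) = 0. Since −14 ≠ 0, a = b. Hence σ is injective.
Solving σ(x) = −7: cross-multiplying gives −4x + 3 = −7(2x + 2), which rearranges to 10x = −17, so x = −17/10.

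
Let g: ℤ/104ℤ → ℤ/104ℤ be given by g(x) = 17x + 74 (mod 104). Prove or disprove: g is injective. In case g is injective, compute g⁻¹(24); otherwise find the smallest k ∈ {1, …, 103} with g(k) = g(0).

46

Suppose g(x_1) = g(x_2) in ℤ/104ℤ. Then 17x_1 + 74 ≡ 17x_2 + 74 (mod 104), so 17(x_1 − x_2) ≡ 0 (mod 104).
Since gcd(17, 104) = 1, 17 is invertible modulo 104, so x_1 − x_2 ≡ 0 (mod 104), i.e. x_1 = x_2.
Thus g is injective.
We now compute 17⁻¹ mod 104 explicitly. Euclid's algorithm: 104 = 6·17 + 2, 17 = 8·2 + 1; back-substituting gives 1 = 49·17 − 8·104, so 17⁻¹ ≡ 49 (mod 104).
Since g is injective, we compute g⁻¹(24): solve 17x + 74 ≡ 24 (mod 104), i.e. 17x ≡ 54 (mod 104).
Multiplying by 17⁻¹ = 49 gives x ≡ 49·54 = 2646 = 25·104 + 46 ≡ 46 (mod 104).
Check: g(46) = 17·46 + 74 = 856 = 8·104 + 24 ≡ 24 (mod 104).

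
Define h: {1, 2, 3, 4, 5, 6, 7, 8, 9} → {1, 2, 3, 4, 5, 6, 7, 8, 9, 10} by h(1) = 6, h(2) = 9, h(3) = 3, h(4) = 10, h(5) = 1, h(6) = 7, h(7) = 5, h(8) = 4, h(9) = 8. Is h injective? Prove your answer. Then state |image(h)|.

9

The values h(1), …, h(9) are 6, 9, 3, 10, 1, 7, 5, 4, 8 — all distinct.
So h(s) = h(t) only when s = t, and h is injective.
The image of h is {1, 3, 4, 5, 6, 7, 8, 9, 10}, which has 9 elements.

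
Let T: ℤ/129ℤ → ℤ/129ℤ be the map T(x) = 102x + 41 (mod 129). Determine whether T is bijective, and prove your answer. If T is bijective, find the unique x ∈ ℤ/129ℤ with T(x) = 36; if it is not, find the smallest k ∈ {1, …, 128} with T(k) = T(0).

43

We have gcd(102, 129) = 3 > 1. Taking u = 0 and v = 43: T(0) = 41 and T(43) = 102·43 + 41 = 4427 ≡ 41 (mod 129).
So T(0) = T(43) while 0 ≠ 43, so T is not injective, hence not bijective.
Since T is not bijective, we find the least positive k with T(k) = T(0): this means 102k ≡ 0 (mod 129), i.e. 129 ∣ 102k. Since gcd(102, 129) = 3, dividing through by 3 this holds exactly when 43 ∣ 34k, and as gcd(34, 43) = 1, exactly when 43 ∣ k.
The smallest positive such k is 43.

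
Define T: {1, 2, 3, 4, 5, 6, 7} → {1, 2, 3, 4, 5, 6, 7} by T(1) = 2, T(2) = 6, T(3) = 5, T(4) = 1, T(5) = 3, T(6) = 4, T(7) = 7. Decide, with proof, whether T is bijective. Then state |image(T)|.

The values 2, 6, 5, 1, 3, 4, 7 are a permutation of {1, 2, 3, 4, 5, 6, 7}: each element appears exactly once.
So T is injective and surjective, hence bijective.
The image of T is {1, 2, 3, 4, 5, 6, 7}, which has 7 elements.

7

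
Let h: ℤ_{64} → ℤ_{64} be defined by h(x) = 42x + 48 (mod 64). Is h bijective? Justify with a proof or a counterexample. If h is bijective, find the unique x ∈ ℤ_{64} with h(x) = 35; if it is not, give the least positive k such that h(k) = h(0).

We have gcd(42, 64) = 2 > 1. Taking u = 0 and v = 32: h(0) = 48 and h(32) = 42·32 + 48 = 1392 ≡ 48 (mod 64).
So h(0) = h(32) while 0 ≠ 32, so h is not injective, hence not bijective.
Since h is not bijective, we find the least positive k with h(k) = h(0): this means 42k ≡ 0 (mod 64), i.e. 64 ∣ 42k. Since gcd(42, 64) = 2, dividing through by 2 this holds exactly when 32 ∣ 21k, and as gcd(21, 32) = 1, exactly when 32 ∣ k.
The smallest positive such k is 32.

32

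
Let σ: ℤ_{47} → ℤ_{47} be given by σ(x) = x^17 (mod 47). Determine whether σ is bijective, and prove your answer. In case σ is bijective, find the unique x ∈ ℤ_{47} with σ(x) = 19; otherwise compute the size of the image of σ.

Since 47 is prime, the nonzero elements of ℤ_{47} form a cyclic group of order 46.
As gcd(17, 46) = 1, raising to the 17th power is a bijection on this group: if s^17 ≡ t^17 then (st^{−1})^17 = 1, and the only element of order dividing gcd(17, 46) = 1 is 1, so s = t.
With σ(0) = 0 this makes σ injective on all of ℤ_{47}, hence bijective (finite equal-size domain and codomain). In particular σ is bijective.
Since σ is bijective, we find the preimage of 19. The inverse of x ↦ x^17 on (ℤ_{47})^× is x ↦ x^19, because 17·19 = 323 = 7·46 + 1 ≡ 1 (mod 46) and x^{46} = 1 for x ≠ 0 (Fermat). So σ⁻¹(19) = 19^19 mod 47.
Repeated squaring mod 47: 19^1 ≡ 19, 19^2 ≡ 19² = 361 ≡ 32, 19^4 ≡ 32² = 1024 ≡ 37, 19^8 ≡ 37² = 1369 ≡ 6, 19^16 ≡ 6² = 36. Since 19 = 16 + 2 + 1, 19^19 ≡ 36·32·19: 36·32 = 1152 ≡ 24, then 24·19 = 456 ≡ 33. So 19^19 ≡ 33 (mod 47).
Hence σ⁻¹(19) = 33.

33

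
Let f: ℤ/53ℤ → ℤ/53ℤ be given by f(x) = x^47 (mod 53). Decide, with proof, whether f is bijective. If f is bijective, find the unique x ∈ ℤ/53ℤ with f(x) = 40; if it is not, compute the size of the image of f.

25

Since 53 is prime, the nonzero elements of ℤ/53ℤ form a cyclic group of order 52.
As gcd(47, 52) = 1, raising to the 47th power is a bijection on this group: if x_1^47 ≡ x_2^47 then (x_1x_2^{−1})^47 = 1, and the only element of order dividing gcd(47, 52) = 1 is 1, so x_1 = x_2.
With f(0) = 0 this makes f injective on all of ℤ/53ℤ, hence bijective (finite equal-size domain and codomain). In particular f is bijective.
Since f is bijective, we find the preimage of 40. The inverse of x ↦ x^47 on (ℤ/53ℤ)^× is x ↦ x^31, because 47·31 = 1457 = 28·52 + 1 ≡ 1 (mod 52) and x^{52} = 1 for x ≠ 0 (Fermat). So f⁻¹(40) = 40^31 mod 53.
Repeated squaring mod 53: 40^1 ≡ 40, 40^2 ≡ 40² = 1600 ≡ 10, 40^4 ≡ 10² = 100 ≡ 47, 40^8 ≡ 47² = 2209 ≡ 36, 40^16 ≡ 36² = 1296 ≡ 24. Since 31 = 16 + 8 + 4 + 2 + 1, 40^31 ≡ 24·36·47·10·40: 24·36 = 864 ≡ 16, then 16·47 = 752 ≡ 10, then 10·10 = 100 ≡ 47, then 47·40 = 1880 ≡ 25. So 40^31 ≡ 25 (mod 53).
Hence f⁻¹(40) = 25.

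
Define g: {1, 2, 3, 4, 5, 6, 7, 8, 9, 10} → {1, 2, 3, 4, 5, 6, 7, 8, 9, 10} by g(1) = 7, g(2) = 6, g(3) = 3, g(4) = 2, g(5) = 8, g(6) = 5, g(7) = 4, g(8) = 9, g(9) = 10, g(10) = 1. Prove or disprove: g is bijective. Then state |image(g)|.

10

The values 7, 6, 3, 2, 8, 5, 4, 9, 10, 1 are a permutation of {1, 2, 3, 4, 5, 6, 7, 8, 9, 10}: each element appears exactly once.
So g is injective and surjective, hence bijective.
The image of g is {1, 2, 3, 4, 5, 6, 7, 8, 9, 10}, which has 10 elements.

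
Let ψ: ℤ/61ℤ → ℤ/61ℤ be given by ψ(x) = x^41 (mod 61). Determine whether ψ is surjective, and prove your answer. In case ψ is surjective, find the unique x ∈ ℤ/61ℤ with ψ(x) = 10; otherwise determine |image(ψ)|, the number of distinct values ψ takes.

Since 61 is prime, the nonzero elements of ℤ/61ℤ form a cyclic group of order 60.
As gcd(41, 60) = 1, raising to the 41st power is a bijection on this group: if x_1^41 ≡ x_2^41 then (x_1x_2^{−1})^41 = 1, and the only element of order dividing gcd(41, 60) = 1 is 1, so x_1 = x_2.
With ψ(0) = 0 this makes ψ injective on all of ℤ/61ℤ, hence bijective (finite equal-size domain and codomain). In particular ψ is surjective.
Since ψ is surjective, we find the preimage of 10. The inverse of x ↦ x^41 on (ℤ/61ℤ)^× is x ↦ x^41, because 41·41 = 1681 = 28·60 + 1 ≡ 1 (mod 60) and x^{60} = 1 for x ≠ 0 (Fermat). So ψ⁻¹(10) = 10^41 mod 61.
Repeated squaring mod 61: 10^1 ≡ 10, 10^2 ≡ 10² = 100 ≡ 39, 10^4 ≡ 39² = 1521 ≡ 57, 10^8 ≡ 57² = 3249 ≡ 16, 10^16 ≡ 16² = 256 ≡ 12, 10^32 ≡ 12² = 144 ≡ 22. Since 41 = 32 + 8 + 1, 10^41 ≡ 22·16·10: 22·16 = 352 ≡ 47, then 47·10 = 470 ≡ 43. So 10^41 ≡ 43 (mod 61).
Hence ψ⁻¹(10) = 43.

43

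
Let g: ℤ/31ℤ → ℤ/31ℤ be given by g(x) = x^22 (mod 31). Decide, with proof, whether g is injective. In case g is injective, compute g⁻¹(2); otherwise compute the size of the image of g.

g(15): Repeated squaring mod 31: 15^1 ≡ 15, 15^2 ≡ 15² = 225 ≡ 8, 15^4 ≡ 8² = 64 ≡ 2, 15^8 ≡ 2² = 4, 15^16 ≡ 4² = 16. Since 22 = 16 + 4 + 2, 15^22 ≡ 16·2·8: 16·2 = 32 ≡ 1, then 1·8 = 8. So 15^22 ≡ 8 (mod 31).
g(16): Repeated squaring mod 31: 16^1 ≡ 16, 16^2 ≡ 16² = 256 ≡ 8, 16^4 ≡ 8² = 64 ≡ 2, 16^8 ≡ 2² = 4, 16^16 ≡ 4² = 16. Since 22 = 16 + 4 + 2, 16^22 ≡ 16·2·8: 16·2 = 32 ≡ 1, then 1·8 = 8. So 16^22 ≡ 8 (mod 31).
So g(15) = g(16) = 8 while 15 ≠ 16, so g is not injective.
Since g is not injective, we determine |image(g)|. Computing x^22 mod 31 for each x (by repeated squaring, reducing mod 31 at every step), the values g(0), g(1), …, g(30) are: 0, 1, 4, 14, 16, 5, 25, 28, 2, 10, 20, 18, 7, 9, 19, 8, 8, 19, 9, 7, 18, 20, 10, 2, 28, 25, 5, 16, 14, 4, 1.
The distinct values are {0, 1, 2, 4, 5, 7, 8, 9, 10, 14, 16, 18, 19, 20, 25, 28}; there are 16 of them.

16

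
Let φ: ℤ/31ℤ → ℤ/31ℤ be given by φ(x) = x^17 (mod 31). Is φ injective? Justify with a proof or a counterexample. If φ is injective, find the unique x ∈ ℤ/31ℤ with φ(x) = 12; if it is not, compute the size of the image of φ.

Since 31 is prime, the nonzero elements of ℤ/31ℤ form a cyclic group of order 30.
As gcd(17, 30) = 1, raising to the 17th power is a bijection on this group: if u^17 ≡ v^17 then (uv^{−1})^17 = 1, and the only element of order dividing gcd(17, 30) = 1 is 1, so u = v.
With φ(0) = 0 this makes φ injective on all of ℤ/31ℤ, hence bijective (finite equal-size domain and codomain). In particular φ is injective.
Since φ is injective, we find the preimage of 12. The inverse of x ↦ x^17 on (ℤ/31ℤ)^× is x ↦ x^23, because 17·23 = 391 = 13·30 + 1 ≡ 1 (mod 30) and x^{30} = 1 for x ≠ 0 (Fermat). So φ⁻¹(12) = 12^23 mod 31.
Repeated squaring mod 31: 12^1 ≡ 12, 12^2 ≡ 12² = 144 ≡ 20, 12^4 ≡ 20² = 400 ≡ 28, 12^8 ≡ 28² = 784 ≡ 9, 12^16 ≡ 9² = 81 ≡ 19. Since 23 = 16 + 4 + 2 + 1, 12^23 ≡ 19·28·20·12: 19·28 = 532 ≡ 5, then 5·20 = 100 ≡ 7, then 7·12 = 84 ≡ 22. So 12^23 ≡ 22 (mod 31).
Hence φ⁻¹(12) = 22.

22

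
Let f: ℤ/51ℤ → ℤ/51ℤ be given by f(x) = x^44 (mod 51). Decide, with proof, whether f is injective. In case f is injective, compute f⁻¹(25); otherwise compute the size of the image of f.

10

f(1) = 1^44 = 1.
f(4): Repeated squaring mod 51: 4^1 ≡ 4, 4^2 ≡ 4² = 16, 4^4 ≡ 16² = 256 ≡ 1, 4^8 ≡ 1² = 1, 4^16 ≡ 1² = 1, 4^32 ≡ 1² = 1. Since 44 = 32 + 8 + 4, 4^44 ≡ 1·1·1: 1·1 = 1, then 1·1 = 1. So 4^44 ≡ 1 (mod 51).
So f(1) = f(4) = 1 while 1 ≠ 4, therefore f is not injective.
Since f is not injective, we determine |image(f)|. Computing x^44 mod 51 for each x (by repeated squaring, reducing mod 51 at every step), the values f(0), f(1), …, f(50) are: 0, 1, 16, 21, 1, 4, 30, 13, 16, 33, 13, 13, 21, 1, 4, 33, 1, 34, 18, 16, 4, 18, 4, 13, 30, 16, 16, 30, 13, 4, 18, 4, 16, 18, 34, 1, 33, 4, 1, 21, 13, 13, 33, 16, 13, 30, 4, 1, 21, 16, 1.
The distinct values are {0, 1, 4, 13, 16, 18, 21, 30, 33, 34}; there are 10 of them.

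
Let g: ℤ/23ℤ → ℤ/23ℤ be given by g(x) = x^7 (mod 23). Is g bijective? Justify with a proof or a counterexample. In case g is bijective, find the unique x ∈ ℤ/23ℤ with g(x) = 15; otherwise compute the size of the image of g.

19

Since 23 is prime, the nonzero elements of ℤ/23ℤ form a cyclic group of order 22.
As gcd(7, 22) = 1, raising to the 7th power is a bijection on this group: if a^7 ≡ b^7 then (ab^{−1})^7 = 1, and the only element of order dividing gcd(7, 22) = 1 is 1, so a = b.
With g(0) = 0 this makes g injective on all of ℤ/23ℤ, hence bijective (finite equal-size domain and codomain). In particular g is bijective.
Since g is bijective, we find the preimage of 15. The inverse of x ↦ x^7 on (ℤ/23ℤ)^× is x ↦ x^19, because 7·19 = 133 = 6·22 + 1 ≡ 1 (mod 22) and x^{22} = 1 for x ≠ 0 (Fermat). So g⁻¹(15) = 15^19 mod 23.
Repeated squaring mod 23: 15^1 ≡ 15, 15^2 ≡ 15² = 225 ≡ 18, 15^4 ≡ 18² = 324 ≡ 2, 15^8 ≡ 2² = 4, 15^16 ≡ 4² = 16. Since 19 = 16 + 2 + 1, 15^19 ≡ 16·18·15: 16·18 = 288 ≡ 12, then 12·15 = 180 ≡ 19. So 15^19 ≡ 19 (mod 23).
Hence g⁻¹(15) = 19.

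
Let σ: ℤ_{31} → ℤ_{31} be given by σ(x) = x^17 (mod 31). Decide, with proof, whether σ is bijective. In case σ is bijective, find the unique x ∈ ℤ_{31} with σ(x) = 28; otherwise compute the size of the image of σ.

Since 31 is prime, the nonzero elements of ℤ_{31} form a cyclic group of order 30.
As gcd(17, 30) = 1, raising to the 17th power is a bijection on this group: if a^17 ≡ b^17 then (ab^{−1})^17 = 1, and the only element of order dividing gcd(17, 30) = 1 is 1, so a = b.
With σ(0) = 0 this makes σ injective on all of ℤ_{31}, hence bijective (finite equal-size domain and codomain). In particular σ is bijective.
Since σ is bijective, we find the preimage of 28. The inverse of x ↦ x^17 on (ℤ_{31})^× is x ↦ x^23, because 17·23 = 391 = 13·30 + 1 ≡ 1 (mod 30) and x^{30} = 1 for x ≠ 0 (Fermat). So σ⁻¹(28) = 28^23 mod 31.
Repeated squaring mod 31: 28^1 ≡ 28, 28^2 ≡ 28² = 784 ≡ 9, 28^4 ≡ 9² = 81 ≡ 19, 28^8 ≡ 19² = 361 ≡ 20, 28^16 ≡ 20² = 400 ≡ 28. Since 23 = 16 + 4 + 2 + 1, 28^23 ≡ 28·19·9·28: 28·19 = 532 ≡ 5, then 5·9 = 45 ≡ 14, then 14·28 = 392 ≡ 20. So 28^23 ≡ 20 (mod 31).
Hence σ⁻¹(28) = 20.

20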